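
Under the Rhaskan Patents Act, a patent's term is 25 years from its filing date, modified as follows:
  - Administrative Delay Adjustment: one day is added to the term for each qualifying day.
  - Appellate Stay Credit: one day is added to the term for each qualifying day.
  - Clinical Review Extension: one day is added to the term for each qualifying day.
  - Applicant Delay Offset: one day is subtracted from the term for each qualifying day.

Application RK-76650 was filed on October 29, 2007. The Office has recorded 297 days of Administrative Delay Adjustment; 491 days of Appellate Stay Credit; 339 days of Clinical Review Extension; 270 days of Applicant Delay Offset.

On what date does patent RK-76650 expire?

Base term: filing date + 25 years → 29 October 2032.
Administrative Delay Adjustment: +297 days → 22 August 2033.
Appellate Stay Credit: +491 days → 26 December 2034.
Clinical Review Extension: +339 days → 30 November 2035.
Applicant Delay Offset: −270 days → 5 March 2035.

March 5, 2035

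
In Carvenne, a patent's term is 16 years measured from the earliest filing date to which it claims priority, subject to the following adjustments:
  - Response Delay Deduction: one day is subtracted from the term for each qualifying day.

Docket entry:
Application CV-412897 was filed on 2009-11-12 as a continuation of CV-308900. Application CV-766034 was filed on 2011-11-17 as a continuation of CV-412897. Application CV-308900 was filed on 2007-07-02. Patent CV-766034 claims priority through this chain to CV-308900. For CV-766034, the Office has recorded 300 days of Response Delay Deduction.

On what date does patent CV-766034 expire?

2022-09-05

Earliest priority filing: 2 July 2007.
Base term: 2 July 2007 + 16 years → 2 July 2023.
Response Delay Deduction: −300 days → 5 September 2022.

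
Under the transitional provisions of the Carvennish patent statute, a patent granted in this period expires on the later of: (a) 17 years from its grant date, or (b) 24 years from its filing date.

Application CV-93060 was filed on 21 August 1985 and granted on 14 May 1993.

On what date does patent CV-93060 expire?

May 14, 2010

(a) grant + 17 years → 14 May 2010.
(b) filing + 24 years → 21 August 2009.
Later of the two: 14 May 2010.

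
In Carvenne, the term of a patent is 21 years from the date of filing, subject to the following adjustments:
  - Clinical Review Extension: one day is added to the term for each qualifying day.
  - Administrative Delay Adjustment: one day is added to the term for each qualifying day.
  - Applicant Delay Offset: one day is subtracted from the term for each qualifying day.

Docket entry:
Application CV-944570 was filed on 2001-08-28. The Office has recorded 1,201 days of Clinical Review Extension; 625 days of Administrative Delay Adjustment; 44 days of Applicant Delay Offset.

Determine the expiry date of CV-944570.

Base term: filing date + 21 years → 28 August 2022.
Clinical Review Extension: +1201 days → 11 December 2025.
Administrative Delay Adjustment: +625 days → 28 August 2027.
Applicant Delay Offset: −44 days → 15 July 2027.

2027-07-15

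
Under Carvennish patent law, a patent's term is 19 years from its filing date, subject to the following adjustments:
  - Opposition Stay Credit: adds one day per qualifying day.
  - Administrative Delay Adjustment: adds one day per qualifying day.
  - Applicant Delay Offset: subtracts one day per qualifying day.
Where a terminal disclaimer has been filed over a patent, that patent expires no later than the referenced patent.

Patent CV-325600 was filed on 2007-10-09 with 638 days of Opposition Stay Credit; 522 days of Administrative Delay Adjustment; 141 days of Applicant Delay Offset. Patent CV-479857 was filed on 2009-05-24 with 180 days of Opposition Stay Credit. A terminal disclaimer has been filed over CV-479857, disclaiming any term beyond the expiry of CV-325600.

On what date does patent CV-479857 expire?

November 20, 2028

Natural term of CV-479857:
  Base: filing + 19 years → 24 May 2028.
  Opposition Stay Credit: +180 days → 20 November 2028.
Expiry of referenced patent CV-325600:
  Base: filing + 19 years → 9 October 2026.
  Opposition Stay Credit: +638 days → 8 July 2028.
  Administrative Delay Adjustment: +522 days → 12 December 2029.
  Applicant Delay Offset: −141 days → 24 July 2029.
Terminal disclaimer: CV-479857 expires on the earlier of 20 November 2028 and 24 July 2029.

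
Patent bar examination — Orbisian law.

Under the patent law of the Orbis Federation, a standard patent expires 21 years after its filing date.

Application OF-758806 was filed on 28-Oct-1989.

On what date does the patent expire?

Filing date + 21 years → 28 October 2010.

October 28, 2010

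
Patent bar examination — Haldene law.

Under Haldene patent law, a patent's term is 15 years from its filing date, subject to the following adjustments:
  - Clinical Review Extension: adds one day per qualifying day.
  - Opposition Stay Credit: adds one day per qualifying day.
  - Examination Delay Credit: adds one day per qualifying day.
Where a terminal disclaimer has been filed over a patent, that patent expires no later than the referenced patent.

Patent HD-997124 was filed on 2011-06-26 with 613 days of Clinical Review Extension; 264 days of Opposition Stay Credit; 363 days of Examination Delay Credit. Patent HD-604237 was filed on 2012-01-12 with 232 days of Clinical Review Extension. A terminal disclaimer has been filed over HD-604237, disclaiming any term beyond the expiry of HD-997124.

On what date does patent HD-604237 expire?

2027-09-01

Natural term of HD-604237:
  Base: filing + 15 years → 12 January 2027.
  Clinical Review Extension: +232 days → 1 September 2027.
Expiry of referenced patent HD-997124:
  Base: filing + 15 years → 26 June 2026.
  Clinical Review Extension: +613 days → 29 February 2028.
  Opposition Stay Credit: +264 days → 19 November 2028.
  Examination Delay Credit: +363 days → 17 November 2029.
Terminal disclaimer: HD-604237 expires on the earlier of 1 September 2027 and 17 November 2029.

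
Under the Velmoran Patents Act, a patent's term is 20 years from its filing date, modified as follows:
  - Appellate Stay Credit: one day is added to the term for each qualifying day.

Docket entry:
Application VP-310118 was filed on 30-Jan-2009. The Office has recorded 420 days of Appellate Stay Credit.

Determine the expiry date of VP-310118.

Base term: filing date + 20 years → 30 January 2029.
Appellate Stay Credit: +420 days → 26 March 2030.

2030-03-26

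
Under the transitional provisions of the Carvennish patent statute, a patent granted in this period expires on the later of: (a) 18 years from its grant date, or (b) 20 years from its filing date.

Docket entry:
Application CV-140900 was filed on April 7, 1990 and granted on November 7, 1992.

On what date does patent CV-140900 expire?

November 7, 2010

(a) grant + 18 years → 7 November 2010.
(b) filing + 20 years → 7 April 2010.
Later of the two: 7 November 2010.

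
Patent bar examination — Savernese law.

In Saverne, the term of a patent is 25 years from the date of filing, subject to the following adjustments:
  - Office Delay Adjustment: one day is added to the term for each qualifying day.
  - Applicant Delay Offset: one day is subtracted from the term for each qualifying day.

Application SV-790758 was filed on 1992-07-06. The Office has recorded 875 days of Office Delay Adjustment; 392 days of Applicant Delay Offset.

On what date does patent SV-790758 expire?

2018-11-01

Base term: filing date + 25 years → 6 July 2017.
Office Delay Adjustment: +875 days → 28 November 2019.
Applicant Delay Offset: −392 days → 1 November 2018.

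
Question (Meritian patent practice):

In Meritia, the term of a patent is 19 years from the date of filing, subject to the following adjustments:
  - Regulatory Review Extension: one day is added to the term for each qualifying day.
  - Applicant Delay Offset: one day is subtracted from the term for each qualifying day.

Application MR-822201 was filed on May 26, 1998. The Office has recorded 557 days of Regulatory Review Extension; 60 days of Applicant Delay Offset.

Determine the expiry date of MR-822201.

Base term: filing date + 19 years → 26 May 2017.
Regulatory Review Extension: +557 days → 4 December 2018.
Applicant Delay Offset: −60 days → 5 October 2018.

October 5, 2018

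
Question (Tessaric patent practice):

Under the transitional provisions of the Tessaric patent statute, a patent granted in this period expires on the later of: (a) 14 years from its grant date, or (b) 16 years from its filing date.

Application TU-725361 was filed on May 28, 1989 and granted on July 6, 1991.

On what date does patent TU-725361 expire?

2005-07-06

(a) grant + 14 years → 6 July 2005.
(b) filing + 16 years → 28 May 2005.
Later of the two: 6 July 2005.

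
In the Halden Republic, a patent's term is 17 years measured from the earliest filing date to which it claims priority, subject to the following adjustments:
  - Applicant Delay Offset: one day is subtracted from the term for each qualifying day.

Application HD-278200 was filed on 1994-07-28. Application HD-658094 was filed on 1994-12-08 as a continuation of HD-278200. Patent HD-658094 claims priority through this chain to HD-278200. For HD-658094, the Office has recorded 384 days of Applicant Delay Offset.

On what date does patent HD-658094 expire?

Earliest priority filing: 28 July 1994.
Base term: 28 July 1994 + 17 years → 28 July 2011.
Applicant Delay Offset: −384 days → 9 July 2010.

July 9, 2010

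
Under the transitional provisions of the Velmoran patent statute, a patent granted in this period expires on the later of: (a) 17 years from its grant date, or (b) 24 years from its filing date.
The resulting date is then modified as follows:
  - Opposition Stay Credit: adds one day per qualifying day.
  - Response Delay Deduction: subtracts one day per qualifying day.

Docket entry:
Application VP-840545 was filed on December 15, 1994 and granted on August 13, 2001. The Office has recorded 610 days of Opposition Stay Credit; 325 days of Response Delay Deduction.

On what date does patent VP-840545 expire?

(a) grant + 17 years → 13 August 2018.
(b) filing + 24 years → 15 December 2018.
Later of the two: 15 December 2018.
Opposition Stay Credit: +610 days → 16 August 2020.
Response Delay Deduction: −325 days → 26 September 2019.

2019-09-26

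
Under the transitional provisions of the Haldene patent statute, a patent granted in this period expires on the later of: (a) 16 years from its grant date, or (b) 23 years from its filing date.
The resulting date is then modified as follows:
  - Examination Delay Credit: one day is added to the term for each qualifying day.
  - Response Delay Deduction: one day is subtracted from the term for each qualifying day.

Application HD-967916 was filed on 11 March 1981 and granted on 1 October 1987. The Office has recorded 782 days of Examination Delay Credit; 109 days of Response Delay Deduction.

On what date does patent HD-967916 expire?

(a) grant + 16 years → 1 October 2003.
(b) filing + 23 years → 11 March 2004.
Later of the two: 11 March 2004.
Examination Delay Credit: +782 days → 2 May 2006.
Response Delay Deduction: −109 days → 13 January 2006.

January 13, 2006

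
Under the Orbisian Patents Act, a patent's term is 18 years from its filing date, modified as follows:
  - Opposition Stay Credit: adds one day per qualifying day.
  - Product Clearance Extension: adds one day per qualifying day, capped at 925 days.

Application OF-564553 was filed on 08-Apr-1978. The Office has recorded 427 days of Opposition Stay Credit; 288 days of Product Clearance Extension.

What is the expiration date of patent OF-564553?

Base term: filing date + 18 years → 8 April 1996.
Opposition Stay Credit: +427 days → 9 June 1997.
Product Clearance Extension: 288 days (within the 925-day cap) → +288 days → 24 March 1998.

1998-03-24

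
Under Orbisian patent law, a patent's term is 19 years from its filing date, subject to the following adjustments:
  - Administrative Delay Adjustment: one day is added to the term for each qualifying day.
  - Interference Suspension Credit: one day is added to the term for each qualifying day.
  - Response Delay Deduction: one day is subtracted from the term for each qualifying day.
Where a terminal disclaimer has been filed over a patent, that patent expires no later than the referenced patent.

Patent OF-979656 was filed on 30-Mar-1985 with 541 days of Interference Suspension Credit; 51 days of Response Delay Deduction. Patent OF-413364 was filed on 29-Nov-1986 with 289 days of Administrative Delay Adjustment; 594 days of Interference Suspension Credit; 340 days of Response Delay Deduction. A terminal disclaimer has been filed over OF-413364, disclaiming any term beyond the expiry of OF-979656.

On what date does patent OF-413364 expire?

Natural term of OF-413364:
  Base: filing + 19 years → 29 November 2005.
  Administrative Delay Adjustment: +289 days → 14 September 2006.
  Interference Suspension Credit: +594 days → 30 April 2008.
  Response Delay Deduction: −340 days → 26 May 2007.
Expiry of referenced patent OF-979656:
  Base: filing + 19 years → 30 March 2004.
  Interference Suspension Credit: +541 days → 22 September 2005.
  Response Delay Deduction: −51 days → 2 August 2005.
Terminal disclaimer: OF-413364 expires on the earlier of 26 May 2007 and 2 August 2005.

2005-08-02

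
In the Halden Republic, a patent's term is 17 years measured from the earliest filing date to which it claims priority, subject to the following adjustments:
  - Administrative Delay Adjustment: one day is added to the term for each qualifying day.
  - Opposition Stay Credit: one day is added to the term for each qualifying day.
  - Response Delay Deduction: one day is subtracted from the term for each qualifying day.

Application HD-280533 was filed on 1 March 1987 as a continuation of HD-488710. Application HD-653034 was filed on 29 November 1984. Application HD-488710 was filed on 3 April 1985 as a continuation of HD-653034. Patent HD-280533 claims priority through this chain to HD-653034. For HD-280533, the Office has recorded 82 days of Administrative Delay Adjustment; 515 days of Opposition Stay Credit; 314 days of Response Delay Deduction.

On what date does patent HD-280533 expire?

Earliest priority filing: 29 November 1984.
Base term: 29 November 1984 + 17 years → 29 November 2001.
Administrative Delay Adjustment: +82 days → 19 February 2002.
Opposition Stay Credit: +515 days → 19 July 2003.
Response Delay Deduction: −314 days → 8 September 2002.

September 8, 2002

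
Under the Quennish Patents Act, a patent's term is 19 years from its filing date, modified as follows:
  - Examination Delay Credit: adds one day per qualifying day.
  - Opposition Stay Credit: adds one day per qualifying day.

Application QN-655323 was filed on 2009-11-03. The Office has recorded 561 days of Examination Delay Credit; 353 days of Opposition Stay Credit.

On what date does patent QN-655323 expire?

Base term: filing date + 19 years → 3 November 2028.
Examination Delay Credit: +561 days → 18 May 2030.
Opposition Stay Credit: +353 days → 6 May 2031.

2031-05-06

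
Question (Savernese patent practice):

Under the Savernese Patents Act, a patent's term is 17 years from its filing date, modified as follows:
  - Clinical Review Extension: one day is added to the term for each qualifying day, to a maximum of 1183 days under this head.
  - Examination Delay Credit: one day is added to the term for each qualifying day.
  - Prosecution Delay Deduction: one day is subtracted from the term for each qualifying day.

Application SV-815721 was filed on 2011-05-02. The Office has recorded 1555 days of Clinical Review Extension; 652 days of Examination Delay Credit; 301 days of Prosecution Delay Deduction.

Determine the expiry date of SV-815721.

Base term: filing date + 17 years → 2 May 2028.
Clinical Review Extension: 1555 days claimed exceeds the 1183-day cap, so +1183 days → 29 July 2031.
Examination Delay Credit: +652 days → 11 May 2033.
Prosecution Delay Deduction: −301 days → 14 July 2032.

2032-07-14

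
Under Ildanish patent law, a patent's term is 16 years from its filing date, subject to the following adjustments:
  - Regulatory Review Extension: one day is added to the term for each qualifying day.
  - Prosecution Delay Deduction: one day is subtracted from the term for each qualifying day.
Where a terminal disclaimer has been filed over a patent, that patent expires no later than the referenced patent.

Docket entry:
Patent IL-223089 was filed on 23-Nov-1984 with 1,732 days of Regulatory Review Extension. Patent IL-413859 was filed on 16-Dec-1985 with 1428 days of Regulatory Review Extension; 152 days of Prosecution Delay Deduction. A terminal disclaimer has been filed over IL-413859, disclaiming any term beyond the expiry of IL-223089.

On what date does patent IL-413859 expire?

Natural term of IL-413859:
  Base: filing + 16 years → 16 December 2001.
  Regulatory Review Extension: +1428 days → 13 November 2005.
  Prosecution Delay Deduction: −152 days → 14 June 2005.
Expiry of referenced patent IL-223089:
  Base: filing + 16 years → 23 November 2000.
  Regulatory Review Extension: +1732 days → 21 August 2005.
Terminal disclaimer: IL-413859 expires on the earlier of 14 June 2005 and 21 August 2005.

2005-06-14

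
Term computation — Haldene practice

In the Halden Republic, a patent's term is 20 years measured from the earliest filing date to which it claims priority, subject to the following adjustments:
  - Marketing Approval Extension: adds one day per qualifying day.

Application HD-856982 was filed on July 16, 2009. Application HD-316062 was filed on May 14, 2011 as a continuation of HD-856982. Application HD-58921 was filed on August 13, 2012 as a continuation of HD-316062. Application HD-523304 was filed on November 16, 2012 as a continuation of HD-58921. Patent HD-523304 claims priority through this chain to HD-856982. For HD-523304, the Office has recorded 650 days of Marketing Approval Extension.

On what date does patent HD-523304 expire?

2031-04-27

Earliest priority filing: 16 July 2009.
Base term: 16 July 2009 + 20 years → 16 July 2029.
Marketing Approval Extension: +650 days → 27 April 2031.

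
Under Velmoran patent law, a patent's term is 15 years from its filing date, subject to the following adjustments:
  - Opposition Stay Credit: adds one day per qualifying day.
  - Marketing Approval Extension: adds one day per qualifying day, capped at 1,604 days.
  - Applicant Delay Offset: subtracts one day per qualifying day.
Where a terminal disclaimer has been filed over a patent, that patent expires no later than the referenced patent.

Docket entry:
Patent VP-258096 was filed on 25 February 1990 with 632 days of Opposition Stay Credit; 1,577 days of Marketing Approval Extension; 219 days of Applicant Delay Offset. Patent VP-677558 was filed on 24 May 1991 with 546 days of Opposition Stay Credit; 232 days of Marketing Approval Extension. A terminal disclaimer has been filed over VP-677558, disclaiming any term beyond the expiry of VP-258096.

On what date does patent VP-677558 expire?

July 10, 2008

Natural term of VP-677558:
  Base: filing + 15 years → 24 May 2006.
  Opposition Stay Credit: +546 days → 21 November 2007.
  Marketing Approval Extension: 232 days (within the 1604-day cap) → +232 days → 10 July 2008.
Expiry of referenced patent VP-258096:
  Base: filing + 15 years → 25 February 2005.
  Opposition Stay Credit: +632 days → 19 November 2006.
  Marketing Approval Extension: 1577 days (within the 1604-day cap) → +1577 days → 15 March 2011.
  Applicant Delay Offset: −219 days → 8 August 2010.
Terminal disclaimer: VP-677558 expires on the earlier of 10 July 2008 and 8 August 2010.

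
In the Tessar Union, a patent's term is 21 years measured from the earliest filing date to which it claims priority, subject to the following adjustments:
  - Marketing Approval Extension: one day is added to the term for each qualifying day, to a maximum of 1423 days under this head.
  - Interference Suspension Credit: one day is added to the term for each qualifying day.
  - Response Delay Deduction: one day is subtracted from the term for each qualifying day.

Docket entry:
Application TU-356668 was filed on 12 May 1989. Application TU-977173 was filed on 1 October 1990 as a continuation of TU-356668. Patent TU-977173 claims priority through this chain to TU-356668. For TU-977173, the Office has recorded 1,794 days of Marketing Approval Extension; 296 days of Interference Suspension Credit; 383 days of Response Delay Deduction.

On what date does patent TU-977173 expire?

2014-01-07

Earliest priority filing: 12 May 1989.
Base term: 12 May 1989 + 21 years → 12 May 2010.
Marketing Approval Extension: 1794 days claimed exceeds the 1423-day cap, so +1423 days → 4 April 2014.
Interference Suspension Credit: +296 days → 25 January 2015.
Response Delay Deduction: −383 days → 7 January 2014.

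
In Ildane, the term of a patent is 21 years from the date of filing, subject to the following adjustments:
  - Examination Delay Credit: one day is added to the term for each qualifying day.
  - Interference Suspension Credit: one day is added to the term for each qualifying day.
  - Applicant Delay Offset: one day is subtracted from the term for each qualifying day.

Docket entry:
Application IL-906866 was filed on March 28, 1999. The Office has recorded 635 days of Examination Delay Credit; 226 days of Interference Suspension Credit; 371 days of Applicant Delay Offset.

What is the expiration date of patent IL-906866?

July 31, 2021

Base term: filing date + 21 years → 28 March 2020.
Examination Delay Credit: +635 days → 23 December 2021.
Interference Suspension Credit: +226 days → 6 August 2022.
Applicant Delay Offset: −371 days → 31 July 2021.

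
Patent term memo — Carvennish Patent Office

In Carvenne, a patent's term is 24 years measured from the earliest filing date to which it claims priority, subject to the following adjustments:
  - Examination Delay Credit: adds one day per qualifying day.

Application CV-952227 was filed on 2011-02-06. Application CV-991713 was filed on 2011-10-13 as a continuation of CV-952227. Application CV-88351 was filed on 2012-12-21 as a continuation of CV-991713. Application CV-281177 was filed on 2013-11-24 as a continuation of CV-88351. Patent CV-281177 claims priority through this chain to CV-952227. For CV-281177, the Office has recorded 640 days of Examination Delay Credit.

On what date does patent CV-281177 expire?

November 7, 2036

Earliest priority filing: 6 February 2011.
Base term: 6 February 2011 + 24 years → 6 February 2035.
Examination Delay Credit: +640 days → 7 November 2036.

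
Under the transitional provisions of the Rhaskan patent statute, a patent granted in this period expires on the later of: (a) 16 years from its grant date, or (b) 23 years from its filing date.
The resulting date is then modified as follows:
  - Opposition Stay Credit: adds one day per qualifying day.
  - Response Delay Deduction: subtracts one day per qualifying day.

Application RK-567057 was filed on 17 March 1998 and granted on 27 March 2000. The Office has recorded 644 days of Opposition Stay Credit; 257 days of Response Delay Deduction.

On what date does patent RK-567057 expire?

(a) grant + 16 years → 27 March 2016.
(b) filing + 23 years → 17 March 2021.
Later of the two: 17 March 2021.
Opposition Stay Credit: +644 days → 21 December 2022.
Response Delay Deduction: −257 days → 8 April 2022.

April 8, 2022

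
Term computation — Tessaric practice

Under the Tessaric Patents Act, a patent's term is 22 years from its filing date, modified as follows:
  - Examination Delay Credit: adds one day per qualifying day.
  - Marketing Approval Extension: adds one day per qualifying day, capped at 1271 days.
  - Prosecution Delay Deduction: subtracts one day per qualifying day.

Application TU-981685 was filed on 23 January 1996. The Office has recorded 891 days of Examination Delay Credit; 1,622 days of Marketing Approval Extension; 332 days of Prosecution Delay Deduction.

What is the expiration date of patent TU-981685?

Base term: filing date + 22 years → 23 January 2018.
Examination Delay Credit: +891 days → 2 July 2020.
Marketing Approval Extension: 1622 days claimed exceeds the 1271-day cap, so +1271 days → 25 December 2023.
Prosecution Delay Deduction: −332 days → 27 January 2023.

January 27, 2023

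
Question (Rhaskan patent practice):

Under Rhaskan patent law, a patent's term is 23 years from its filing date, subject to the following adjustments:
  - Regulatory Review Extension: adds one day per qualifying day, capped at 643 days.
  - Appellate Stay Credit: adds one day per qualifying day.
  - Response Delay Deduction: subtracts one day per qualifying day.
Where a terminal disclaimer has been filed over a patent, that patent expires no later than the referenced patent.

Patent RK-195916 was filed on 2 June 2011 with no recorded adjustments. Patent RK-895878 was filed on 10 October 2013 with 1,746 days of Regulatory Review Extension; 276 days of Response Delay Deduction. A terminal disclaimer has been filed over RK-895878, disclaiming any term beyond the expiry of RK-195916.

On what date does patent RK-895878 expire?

Natural term of RK-895878:
  Base: filing + 23 years → 10 October 2036.
  Regulatory Review Extension: 1746 days claimed exceeds the 643-day cap, so +643 days → 15 July 2038.
  Response Delay Deduction: −276 days → 12 October 2037.
Expiry of referenced patent RK-195916:
  Base: filing + 23 years → 2 June 2034.
Terminal disclaimer: RK-895878 expires on the earlier of 12 October 2037 and 2 June 2034.

2034-06-02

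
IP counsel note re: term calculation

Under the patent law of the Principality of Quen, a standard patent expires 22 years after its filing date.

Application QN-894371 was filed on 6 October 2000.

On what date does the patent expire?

October 6, 2022

Filing date + 22 years → 6 October 2022.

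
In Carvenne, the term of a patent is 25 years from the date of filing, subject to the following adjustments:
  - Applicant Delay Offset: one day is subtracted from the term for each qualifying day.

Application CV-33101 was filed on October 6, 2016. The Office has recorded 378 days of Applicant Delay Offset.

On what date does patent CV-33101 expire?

Base term: filing date + 25 years → 6 October 2041.
Applicant Delay Offset: −378 days → 23 September 2040.

September 23, 2040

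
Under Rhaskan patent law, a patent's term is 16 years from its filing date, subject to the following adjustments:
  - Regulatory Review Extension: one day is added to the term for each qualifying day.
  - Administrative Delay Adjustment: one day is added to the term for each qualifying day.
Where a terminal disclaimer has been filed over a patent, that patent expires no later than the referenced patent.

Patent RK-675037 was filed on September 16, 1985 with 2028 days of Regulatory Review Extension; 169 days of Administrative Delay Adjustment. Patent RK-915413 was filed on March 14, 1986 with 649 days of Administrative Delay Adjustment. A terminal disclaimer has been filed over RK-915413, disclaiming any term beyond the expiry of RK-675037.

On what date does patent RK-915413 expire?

2003-12-23

Natural term of RK-915413:
  Base: filing + 16 years → 14 March 2002.
  Administrative Delay Adjustment: +649 days → 23 December 2003.
Expiry of referenced patent RK-675037:
  Base: filing + 16 years → 16 September 2001.
  Regulatory Review Extension: +2028 days → 6 April 2007.
  Administrative Delay Adjustment: +169 days → 22 September 2007.
Terminal disclaimer: RK-915413 expires on the earlier of 23 December 2003 and 22 September 2007.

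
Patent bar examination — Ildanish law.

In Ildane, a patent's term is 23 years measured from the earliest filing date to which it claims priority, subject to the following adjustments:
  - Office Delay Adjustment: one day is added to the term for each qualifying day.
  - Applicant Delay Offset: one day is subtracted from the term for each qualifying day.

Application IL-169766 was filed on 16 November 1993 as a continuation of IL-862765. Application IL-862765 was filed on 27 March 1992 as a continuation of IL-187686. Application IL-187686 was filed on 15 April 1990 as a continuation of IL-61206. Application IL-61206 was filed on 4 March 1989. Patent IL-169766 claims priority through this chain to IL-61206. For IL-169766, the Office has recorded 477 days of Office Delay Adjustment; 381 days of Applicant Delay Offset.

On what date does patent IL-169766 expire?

June 8, 2012

Earliest priority filing: 4 March 1989.
Base term: 4 March 1989 + 23 years → 4 March 2012.
Office Delay Adjustment: +477 days → 24 June 2013.
Applicant Delay Offset: −381 days → 8 June 2012.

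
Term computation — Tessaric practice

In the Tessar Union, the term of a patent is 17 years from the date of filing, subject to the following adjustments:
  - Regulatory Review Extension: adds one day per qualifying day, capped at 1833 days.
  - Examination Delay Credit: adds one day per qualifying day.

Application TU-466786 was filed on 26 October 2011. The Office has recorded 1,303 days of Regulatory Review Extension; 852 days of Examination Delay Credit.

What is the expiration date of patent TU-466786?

September 20, 2034

Base term: filing date + 17 years → 26 October 2028.
Regulatory Review Extension: 1303 days (within the 1833-day cap) → +1303 days → 21 May 2032.
Examination Delay Credit: +852 days → 20 September 2034.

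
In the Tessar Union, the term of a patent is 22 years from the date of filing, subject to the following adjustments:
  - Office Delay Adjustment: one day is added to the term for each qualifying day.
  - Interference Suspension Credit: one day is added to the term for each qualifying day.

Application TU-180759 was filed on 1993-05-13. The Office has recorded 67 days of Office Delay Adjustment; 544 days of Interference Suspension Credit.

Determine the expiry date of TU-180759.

January 13, 2017

Base term: filing date + 22 years → 13 May 2015.
Office Delay Adjustment: +67 days → 19 July 2015.
Interference Suspension Credit: +544 days → 13 January 2017.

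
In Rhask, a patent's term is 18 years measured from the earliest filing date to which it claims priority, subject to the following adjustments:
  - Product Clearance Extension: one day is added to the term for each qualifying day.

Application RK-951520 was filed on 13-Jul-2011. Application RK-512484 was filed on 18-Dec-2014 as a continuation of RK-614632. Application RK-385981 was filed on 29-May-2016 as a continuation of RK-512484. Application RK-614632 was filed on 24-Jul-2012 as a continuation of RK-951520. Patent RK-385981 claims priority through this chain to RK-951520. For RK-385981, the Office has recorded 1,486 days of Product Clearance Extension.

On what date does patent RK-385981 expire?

Earliest priority filing: 13 July 2011.
Base term: 13 July 2011 + 18 years → 13 July 2029.
Product Clearance Extension: +1486 days → 7 August 2033.

2033-08-07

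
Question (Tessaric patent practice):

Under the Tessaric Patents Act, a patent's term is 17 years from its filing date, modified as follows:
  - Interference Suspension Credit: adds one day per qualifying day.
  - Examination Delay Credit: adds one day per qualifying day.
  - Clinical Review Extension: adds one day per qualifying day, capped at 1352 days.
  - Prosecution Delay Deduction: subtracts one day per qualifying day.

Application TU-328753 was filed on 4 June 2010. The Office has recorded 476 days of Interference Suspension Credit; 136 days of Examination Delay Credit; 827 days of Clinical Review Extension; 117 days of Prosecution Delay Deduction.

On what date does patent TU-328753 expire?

2031-01-16

Base term: filing date + 17 years → 4 June 2027.
Interference Suspension Credit: +476 days → 22 September 2028.
Examination Delay Credit: +136 days → 5 February 2029.
Clinical Review Extension: 827 days (within the 1352-day cap) → +827 days → 13 May 2031.
Prosecution Delay Deduction: −117 days → 16 January 2031.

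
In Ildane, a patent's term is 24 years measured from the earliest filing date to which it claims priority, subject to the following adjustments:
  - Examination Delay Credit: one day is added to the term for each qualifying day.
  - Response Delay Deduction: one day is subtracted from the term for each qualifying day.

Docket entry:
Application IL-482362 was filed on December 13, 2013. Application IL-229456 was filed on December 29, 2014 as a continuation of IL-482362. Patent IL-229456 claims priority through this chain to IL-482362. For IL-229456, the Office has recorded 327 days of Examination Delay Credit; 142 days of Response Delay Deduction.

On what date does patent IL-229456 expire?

Earliest priority filing: 13 December 2013.
Base term: 13 December 2013 + 24 years → 13 December 2037.
Examination Delay Credit: +327 days → 5 November 2038.
Response Delay Deduction: −142 days → 16 June 2038.

2038-06-16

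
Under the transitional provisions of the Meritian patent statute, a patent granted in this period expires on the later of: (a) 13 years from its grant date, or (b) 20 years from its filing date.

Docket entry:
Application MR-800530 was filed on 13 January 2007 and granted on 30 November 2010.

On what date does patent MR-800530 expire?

(a) grant + 13 years → 30 November 2023.
(b) filing + 20 years → 13 January 2027.
Later of the two: 13 January 2027.

2027-01-13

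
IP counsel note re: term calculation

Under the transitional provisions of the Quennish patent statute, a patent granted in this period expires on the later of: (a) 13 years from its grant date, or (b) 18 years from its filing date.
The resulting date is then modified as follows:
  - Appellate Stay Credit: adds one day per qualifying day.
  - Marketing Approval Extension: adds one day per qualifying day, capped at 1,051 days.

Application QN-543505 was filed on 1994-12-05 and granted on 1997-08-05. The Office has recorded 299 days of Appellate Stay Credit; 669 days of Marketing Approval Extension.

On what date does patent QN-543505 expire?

July 31, 2015

(a) grant + 13 years → 5 August 2010.
(b) filing + 18 years → 5 December 2012.
Later of the two: 5 December 2012.
Appellate Stay Credit: +299 days → 30 September 2013.
Marketing Approval Extension: 669 days (within the 1051-day cap) → +669 days → 31 July 2015.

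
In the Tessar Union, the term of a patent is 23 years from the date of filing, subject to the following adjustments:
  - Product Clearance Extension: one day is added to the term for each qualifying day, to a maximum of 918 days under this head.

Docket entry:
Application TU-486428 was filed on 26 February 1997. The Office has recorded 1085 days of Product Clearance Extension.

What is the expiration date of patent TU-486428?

Base term: filing date + 23 years → 26 February 2020.
Product Clearance Extension: 1085 days claimed exceeds the 918-day cap, so +918 days → 1 September 2022.

2022-09-01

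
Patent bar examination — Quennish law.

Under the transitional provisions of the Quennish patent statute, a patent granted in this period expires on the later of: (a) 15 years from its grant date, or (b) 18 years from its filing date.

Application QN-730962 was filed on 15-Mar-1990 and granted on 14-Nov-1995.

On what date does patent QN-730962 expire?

(a) grant + 15 years → 14 November 2010.
(b) filing + 18 years → 15 March 2008.
Later of the two: 14 November 2010.

November 14, 2010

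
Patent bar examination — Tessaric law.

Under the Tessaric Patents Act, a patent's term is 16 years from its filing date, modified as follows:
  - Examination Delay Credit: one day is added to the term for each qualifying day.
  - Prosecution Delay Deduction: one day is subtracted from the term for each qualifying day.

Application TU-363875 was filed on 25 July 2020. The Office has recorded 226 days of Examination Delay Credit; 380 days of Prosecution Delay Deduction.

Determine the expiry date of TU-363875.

Base term: filing date + 16 years → 25 July 2036.
Examination Delay Credit: +226 days → 8 March 2037.
Prosecution Delay Deduction: −380 days → 22 February 2036.

2036-02-22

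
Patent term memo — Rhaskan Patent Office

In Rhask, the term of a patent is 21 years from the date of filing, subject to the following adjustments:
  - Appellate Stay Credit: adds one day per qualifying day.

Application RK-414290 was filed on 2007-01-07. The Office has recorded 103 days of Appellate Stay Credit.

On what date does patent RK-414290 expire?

2028-04-19

Base term: filing date + 21 years → 7 January 2028.
Appellate Stay Credit: +103 days → 19 April 2028.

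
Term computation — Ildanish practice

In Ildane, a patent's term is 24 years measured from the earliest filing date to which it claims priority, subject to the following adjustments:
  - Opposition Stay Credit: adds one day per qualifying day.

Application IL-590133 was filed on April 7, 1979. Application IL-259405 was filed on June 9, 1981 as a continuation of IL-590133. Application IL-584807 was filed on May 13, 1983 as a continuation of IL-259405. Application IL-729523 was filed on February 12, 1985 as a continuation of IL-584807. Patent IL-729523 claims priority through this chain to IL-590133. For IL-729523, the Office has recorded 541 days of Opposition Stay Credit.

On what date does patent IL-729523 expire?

Earliest priority filing: 7 April 1979.
Base term: 7 April 1979 + 24 years → 7 April 2003.
Opposition Stay Credit: +541 days → 29 September 2004.

September 29, 2004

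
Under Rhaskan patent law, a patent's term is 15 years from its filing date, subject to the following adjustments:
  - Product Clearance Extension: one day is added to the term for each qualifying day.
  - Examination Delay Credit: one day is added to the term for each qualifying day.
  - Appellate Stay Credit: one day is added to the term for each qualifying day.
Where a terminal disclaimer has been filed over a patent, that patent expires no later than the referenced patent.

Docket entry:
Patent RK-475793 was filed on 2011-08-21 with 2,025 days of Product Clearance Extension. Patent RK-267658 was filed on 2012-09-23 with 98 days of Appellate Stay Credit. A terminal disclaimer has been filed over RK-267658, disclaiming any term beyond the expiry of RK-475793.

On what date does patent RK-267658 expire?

Natural term of RK-267658:
  Base: filing + 15 years → 23 September 2027.
  Appellate Stay Credit: +98 days → 30 December 2027.
Expiry of referenced patent RK-475793:
  Base: filing + 15 years → 21 August 2026.
  Product Clearance Extension: +2025 days → 7 March 2032.
Terminal disclaimer: RK-267658 expires on the earlier of 30 December 2027 and 7 March 2032.

December 30, 2027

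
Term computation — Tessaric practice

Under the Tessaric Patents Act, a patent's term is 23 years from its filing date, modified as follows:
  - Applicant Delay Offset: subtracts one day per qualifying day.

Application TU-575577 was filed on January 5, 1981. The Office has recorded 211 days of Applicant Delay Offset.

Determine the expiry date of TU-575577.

Base term: filing date + 23 years → 5 January 2004.
Applicant Delay Offset: −211 days → 8 June 2003.

June 8, 2003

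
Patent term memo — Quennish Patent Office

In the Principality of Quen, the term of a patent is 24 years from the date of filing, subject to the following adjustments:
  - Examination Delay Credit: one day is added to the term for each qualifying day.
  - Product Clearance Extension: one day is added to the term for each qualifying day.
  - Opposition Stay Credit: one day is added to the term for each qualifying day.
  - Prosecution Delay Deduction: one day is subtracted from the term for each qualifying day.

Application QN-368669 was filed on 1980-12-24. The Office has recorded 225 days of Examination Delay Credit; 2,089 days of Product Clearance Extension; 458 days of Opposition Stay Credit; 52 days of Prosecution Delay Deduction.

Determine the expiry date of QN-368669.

2012-06-05

Base term: filing date + 24 years → 24 December 2004.
Examination Delay Credit: +225 days → 6 August 2005.
Product Clearance Extension: +2089 days → 26 April 2011.
Opposition Stay Credit: +458 days → 27 July 2012.
Prosecution Delay Deduction: −52 days → 5 June 2012.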